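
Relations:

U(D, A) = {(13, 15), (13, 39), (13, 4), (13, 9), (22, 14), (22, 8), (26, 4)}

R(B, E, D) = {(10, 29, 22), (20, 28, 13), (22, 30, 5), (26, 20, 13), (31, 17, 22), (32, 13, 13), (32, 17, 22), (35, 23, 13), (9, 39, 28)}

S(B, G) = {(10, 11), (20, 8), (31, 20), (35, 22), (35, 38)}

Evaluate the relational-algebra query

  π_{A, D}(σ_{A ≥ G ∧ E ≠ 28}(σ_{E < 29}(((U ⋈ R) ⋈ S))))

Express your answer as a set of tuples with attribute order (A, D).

{(39, 13)}

Natural join on D: {(13, 15, 20, 28), (13, 15, 26, 20), (13, 15, 32, 13), (13, 15, 35, 23), (13, 39, 20, 28), (13, 39, 26, 20), (13, 39, 32, 13), (13, 39, 35, 23), (13, 4, 20, 28), (13, 4, 26, 20), (13, 4, 32, 13), (13, 4, 35, 23), (13, 9, 20, 28), (13, 9, 26, 20), (13, 9, 32, 13), (13, 9, 35, 23), (22, 14, 10, 29), (22, 14, 31, 17), (22, 14, 32, 17), (22, 8, 10, 29), (22, 8, 31, 17), (22, 8, 32, 17)}
Natural join on B: {(13, 15, 20, 28, 8), (13, 15, 35, 23, 22), (13, 15, 35, 23, 38), (13, 39, 20, 28, 8), (13, 39, 35, 23, 22), (13, 39, 35, 23, 38), (13, 4, 20, 28, 8), (13, 4, 35, 23, 22), (13, 4, 35, 23, 38), (13, 9, 20, 28, 8), (13, 9, 35, 23, 22), (13, 9, 35, 23, 38), (22, 14, 10, 29, 11), (22, 14, 31, 17, 20), (22, 8, 10, 29, 11), (22, 8, 31, 17, 20)}
Apply σ_{E < 29}; surviving tuples: {(13, 15, 20, 28, 8), (13, 15, 35, 23, 22), (13, 15, 35, 23, 38), (13, 39, 20, 28, 8), (13, 39, 35, 23, 22), (13, 39, 35, 23, 38), (13, 4, 20, 28, 8), (13, 4, 35, 23, 22), (13, 4, 35, 23, 38), (13, 9, 20, 28, 8), (13, 9, 35, 23, 22), (13, 9, 35, 23, 38), (22, 14, 31, 17, 20), (22, 8, 31, 17, 20)}
Apply σ_{A ≥ G ∧ E ≠ 28}; surviving tuples: {(13, 39, 35, 23, 22), (13, 39, 35, 23, 38)}
π[A, D]: project onto (A, D) (1 duplicate(s) eliminated) → {(39, 13)}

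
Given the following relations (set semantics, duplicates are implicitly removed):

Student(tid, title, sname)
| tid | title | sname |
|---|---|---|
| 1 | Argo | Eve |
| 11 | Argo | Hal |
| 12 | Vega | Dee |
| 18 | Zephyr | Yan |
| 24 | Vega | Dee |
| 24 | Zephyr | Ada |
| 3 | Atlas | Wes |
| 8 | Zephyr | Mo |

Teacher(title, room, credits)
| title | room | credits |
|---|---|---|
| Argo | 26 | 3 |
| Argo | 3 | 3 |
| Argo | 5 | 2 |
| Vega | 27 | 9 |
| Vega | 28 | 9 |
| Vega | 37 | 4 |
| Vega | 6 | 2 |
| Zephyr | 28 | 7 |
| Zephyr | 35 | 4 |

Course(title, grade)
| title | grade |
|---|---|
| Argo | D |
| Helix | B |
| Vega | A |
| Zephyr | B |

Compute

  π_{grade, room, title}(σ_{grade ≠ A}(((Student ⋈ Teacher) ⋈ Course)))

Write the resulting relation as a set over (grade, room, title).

{(B, 28, Zephyr), (B, 35, Zephyr), (D, 26, Argo), (D, 3, Argo), (D, 5, Argo)}

Joining Student and Teacher on title yields {(1, Argo, Eve, 26, 3), (1, Argo, Eve, 3, 3), (1, Argo, Eve, 5, 2), (11, Argo, Hal, 26, 3), (11, Argo, Hal, 3, 3), (11, Argo, Hal, 5, 2), (12, Vega, Dee, 27, 9), (12, Vega, Dee, 28, 9), (12, Vega, Dee, 37, 4), (12, Vega, Dee, 6, 2), (18, Zephyr, Yan, 28, 7), (18, Zephyr, Yan, 35, 4), (24, Vega, Dee, 27, 9), (24, Vega, Dee, 28, 9), (24, Vega, Dee, 37, 4), (24, Vega, Dee, 6, 2), (24, Zephyr, Ada, 28, 7), (24, Zephyr, Ada, 35, 4), (8, Zephyr, Mo, 28, 7), (8, Zephyr, Mo, 35, 4)}.
Joining (Student ⋈ Teacher) and Course on title yields {(1, Argo, Eve, 26, 3, D), (1, Argo, Eve, 3, 3, D), (1, Argo, Eve, 5, 2, D), (11, Argo, Hal, 26, 3, D), (11, Argo, Hal, 3, 3, D), (11, Argo, Hal, 5, 2, D), (12, Vega, Dee, 27, 9, A), (12, Vega, Dee, 28, 9, A), (12, Vega, Dee, 37, 4, A), (12, Vega, Dee, 6, 2, A), (18, Zephyr, Yan, 28, 7, B), (18, Zephyr, Yan, 35, 4, B), (24, Vega, Dee, 27, 9, A), (24, Vega, Dee, 28, 9, A), (24, Vega, Dee, 37, 4, A), (24, Vega, Dee, 6, 2, A), (24, Zephyr, Ada, 28, 7, B), (24, Zephyr, Ada, 35, 4, B), (8, Zephyr, Mo, 28, 7, B), (8, Zephyr, Mo, 35, 4, B)}.
Filtering on grade ≠ A leaves {(1, Argo, Eve, 26, 3, D), (1, Argo, Eve, 3, 3, D), (1, Argo, Eve, 5, 2, D), (11, Argo, Hal, 26, 3, D), (11, Argo, Hal, 3, 3, D), (11, Argo, Hal, 5, 2, D), (18, Zephyr, Yan, 28, 7, B), (18, Zephyr, Yan, 35, 4, B), (24, Zephyr, Ada, 28, 7, B), (24, Zephyr, Ada, 35, 4, B), (8, Zephyr, Mo, 28, 7, B), (8, Zephyr, Mo, 35, 4, B)}.
π[grade, room, title]: project onto (grade, room, title) (7 duplicate(s) eliminated) → {(B, 28, Zephyr), (B, 35, Zephyr), (D, 26, Argo), (D, 3, Argo), (D, 5, Argo)}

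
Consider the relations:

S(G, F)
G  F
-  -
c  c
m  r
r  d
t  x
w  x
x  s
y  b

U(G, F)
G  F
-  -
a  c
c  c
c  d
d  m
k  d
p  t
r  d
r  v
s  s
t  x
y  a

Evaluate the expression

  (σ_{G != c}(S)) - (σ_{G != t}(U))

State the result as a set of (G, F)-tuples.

{(m, r), (t, x), (w, x), (x, s), (y, b)}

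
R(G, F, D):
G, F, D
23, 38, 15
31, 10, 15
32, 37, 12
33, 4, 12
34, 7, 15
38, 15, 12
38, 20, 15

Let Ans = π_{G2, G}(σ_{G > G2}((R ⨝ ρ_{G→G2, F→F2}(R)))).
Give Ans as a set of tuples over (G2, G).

{(23, 31), (23, 34), (23, 38), (31, 34), (31, 38), (32, 33), (32, 38), (33, 38), (34, 38)}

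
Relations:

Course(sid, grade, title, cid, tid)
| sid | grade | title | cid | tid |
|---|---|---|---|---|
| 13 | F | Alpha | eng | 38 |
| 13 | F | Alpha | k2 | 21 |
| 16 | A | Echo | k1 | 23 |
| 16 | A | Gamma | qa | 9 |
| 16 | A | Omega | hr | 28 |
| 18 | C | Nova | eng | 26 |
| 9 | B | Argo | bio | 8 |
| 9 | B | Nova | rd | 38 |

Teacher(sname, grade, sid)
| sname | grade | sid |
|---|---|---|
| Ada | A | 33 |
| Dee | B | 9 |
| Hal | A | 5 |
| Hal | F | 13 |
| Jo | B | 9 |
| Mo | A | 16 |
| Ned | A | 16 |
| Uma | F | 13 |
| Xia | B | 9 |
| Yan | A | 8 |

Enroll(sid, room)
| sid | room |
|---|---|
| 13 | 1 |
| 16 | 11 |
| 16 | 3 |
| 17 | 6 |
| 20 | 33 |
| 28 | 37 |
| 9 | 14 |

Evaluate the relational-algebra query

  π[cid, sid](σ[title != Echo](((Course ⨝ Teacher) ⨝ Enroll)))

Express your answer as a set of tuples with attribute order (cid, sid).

{(bio, 9), (eng, 13), (hr, 16), (k2, 13), (qa, 16), (rd, 9)}

Natural join on sid, grade: {(13, F, Alpha, eng, 38, Hal), (13, F, Alpha, eng, 38, Uma), (13, F, Alpha, k2, 21, Hal), (13, F, Alpha, k2, 21, Uma), (16, A, Echo, k1, 23, Mo), (16, A, Echo, k1, 23, Ned), (16, A, Gamma, qa, 9, Mo), (16, A, Gamma, qa, 9, Ned), (16, A, Omega, hr, 28, Mo), (16, A, Omega, hr, 28, Ned), (9, B, Argo, bio, 8, Dee), (9, B, Argo, bio, 8, Jo), (9, B, Argo, bio, 8, Xia), (9, B, Nova, rd, 38, Dee), (9, B, Nova, rd, 38, Jo), (9, B, Nova, rd, 38, Xia)}
Natural join on sid: {(13, F, Alpha, eng, 38, Hal, 1), (13, F, Alpha, eng, 38, Uma, 1), (13, F, Alpha, k2, 21, Hal, 1), (13, F, Alpha, k2, 21, Uma, 1), (16, A, Echo, k1, 23, Mo, 11), (16, A, Echo, k1, 23, Mo, 3), (16, A, Echo, k1, 23, Ned, 11), (16, A, Echo, k1, 23, Ned, 3), (16, A, Gamma, qa, 9, Mo, 11), (16, A, Gamma, qa, 9, Mo, 3), (16, A, Gamma, qa, 9, Ned, 11), (16, A, Gamma, qa, 9, Ned, 3), (16, A, Omega, hr, 28, Mo, 11), (16, A, Omega, hr, 28, Mo, 3), (16, A, Omega, hr, 28, Ned, 11), (16, A, Omega, hr, 28, Ned, 3), (9, B, Argo, bio, 8, Dee, 14), (9, B, Argo, bio, 8, Jo, 14), (9, B, Argo, bio, 8, Xia, 14), (9, B, Nova, rd, 38, Dee, 14), (9, B, Nova, rd, 38, Jo, 14), (9, B, Nova, rd, 38, Xia, 14)}
Apply σ_{title != Echo}; surviving tuples: {(13, F, Alpha, eng, 38, Hal, 1), (13, F, Alpha, eng, 38, Uma, 1), (13, F, Alpha, k2, 21, Hal, 1), (13, F, Alpha, k2, 21, Uma, 1), (16, A, Gamma, qa, 9, Mo, 11), (16, A, Gamma, qa, 9, Mo, 3), (16, A, Gamma, qa, 9, Ned, 11), (16, A, Gamma, qa, 9, Ned, 3), (16, A, Omega, hr, 28, Mo, 11), (16, A, Omega, hr, 28, Mo, 3), (16, A, Omega, hr, 28, Ned, 11), (16, A, Omega, hr, 28, Ned, 3), (9, B, Argo, bio, 8, Dee, 14), (9, B, Argo, bio, 8, Jo, 14), (9, B, Argo, bio, 8, Xia, 14), (9, B, Nova, rd, 38, Dee, 14), (9, B, Nova, rd, 38, Jo, 14), (9, B, Nova, rd, 38, Xia, 14)}
π_{cid, sid} gives {(bio, 9), (eng, 13), (hr, 16), (k2, 13), (qa, 16), (rd, 9)} (12 duplicate(s) eliminated).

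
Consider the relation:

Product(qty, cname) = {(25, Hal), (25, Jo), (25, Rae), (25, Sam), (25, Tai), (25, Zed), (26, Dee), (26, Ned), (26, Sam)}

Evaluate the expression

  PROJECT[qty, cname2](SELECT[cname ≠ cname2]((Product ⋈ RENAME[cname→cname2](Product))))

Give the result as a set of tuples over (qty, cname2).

{(25, Hal), (25, Jo), (25, Rae), (25, Sam), (25, Tai), (25, Zed), (26, Dee), (26, Ned), (26, Sam)}

ρ[cname→cname2]: schema becomes (qty, cname2); tuples unchanged.
Joining Product and RENAME[cname→cname2](Product) on qty yields {(25, Hal, Hal), (25, Hal, Jo), (25, Hal, Rae), (25, Hal, Sam), (25, Hal, Tai), (25, Hal, Zed), (25, Jo, Hal), (25, Jo, Jo), (25, Jo, Rae), (25, Jo, Sam), (25, Jo, Tai), (25, Jo, Zed), (25, Rae, Hal), (25, Rae, Jo), (25, Rae, Rae), (25, Rae, Sam), (25, Rae, Tai), (25, Rae, Zed), (25, Sam, Hal), (25, Sam, Jo), (25, Sam, Rae), (25, Sam, Sam), (25, Sam, Tai), (25, Sam, Zed), (25, Tai, Hal), (25, Tai, Jo), (25, Tai, Rae), (25, Tai, Sam), (25, Tai, Tai), (25, Tai, Zed), (25, Zed, Hal), (25, Zed, Jo), (25, Zed, Rae), (25, Zed, Sam), (25, Zed, Tai), (25, Zed, Zed), (26, Dee, Dee), (26, Dee, Ned), (26, Dee, Sam), (26, Ned, Dee), (26, Ned, Ned), (26, Ned, Sam), (26, Sam, Dee), (26, Sam, Ned), (26, Sam, Sam)}.
Apply σ_{cname ≠ cname2}; surviving tuples: {(25, Hal, Jo), (25, Hal, Rae), (25, Hal, Sam), (25, Hal, Tai), (25, Hal, Zed), (25, Jo, Hal), (25, Jo, Rae), (25, Jo, Sam), (25, Jo, Tai), (25, Jo, Zed), (25, Rae, Hal), (25, Rae, Jo), (25, Rae, Sam), (25, Rae, Tai), (25, Rae, Zed), (25, Sam, Hal), (25, Sam, Jo), (25, Sam, Rae), (25, Sam, Tai), (25, Sam, Zed), (25, Tai, Hal), (25, Tai, Jo), (25, Tai, Rae), (25, Tai, Sam), (25, Tai, Zed), (25, Zed, Hal), (25, Zed, Jo), (25, Zed, Rae), (25, Zed, Sam), (25, Zed, Tai), (26, Dee, Ned), (26, Dee, Sam), (26, Ned, Dee), (26, Ned, Sam), (26, Sam, Dee), (26, Sam, Ned)}
Keep only column(s) qty, cname2 (27 duplicate(s) eliminated): {(25, Hal), (25, Jo), (25, Rae), (25, Sam), (25, Tai), (25, Zed), (26, Dee), (26, Ned), (26, Sam)}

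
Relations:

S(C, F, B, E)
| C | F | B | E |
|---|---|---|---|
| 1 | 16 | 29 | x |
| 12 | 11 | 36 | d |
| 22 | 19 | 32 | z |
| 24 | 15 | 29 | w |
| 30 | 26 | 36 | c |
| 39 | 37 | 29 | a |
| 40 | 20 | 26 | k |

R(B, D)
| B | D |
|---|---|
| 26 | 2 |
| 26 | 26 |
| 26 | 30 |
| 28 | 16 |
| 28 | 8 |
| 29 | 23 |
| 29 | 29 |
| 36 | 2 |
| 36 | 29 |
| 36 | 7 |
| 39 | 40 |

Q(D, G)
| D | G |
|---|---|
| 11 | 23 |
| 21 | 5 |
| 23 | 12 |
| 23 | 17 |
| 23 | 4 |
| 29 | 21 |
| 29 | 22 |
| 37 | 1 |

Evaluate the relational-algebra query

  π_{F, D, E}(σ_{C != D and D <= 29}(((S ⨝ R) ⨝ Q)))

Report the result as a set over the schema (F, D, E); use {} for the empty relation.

Joining S and R on B yields {(1, 16, 29, x, 23), (1, 16, 29, x, 29), (12, 11, 36, d, 2), (12, 11, 36, d, 29), (12, 11, 36, d, 7), (24, 15, 29, w, 23), (24, 15, 29, w, 29), (30, 26, 36, c, 2), (30, 26, 36, c, 29), (30, 26, 36, c, 7), (39, 37, 29, a, 23), (39, 37, 29, a, 29), (40, 20, 26, k, 2), (40, 20, 26, k, 26), (40, 20, 26, k, 30)}.
Joining (S ⨝ R) and Q on D yields {(1, 16, 29, x, 23, 12), (1, 16, 29, x, 23, 17), (1, 16, 29, x, 23, 4), (1, 16, 29, x, 29, 21), (1, 16, 29, x, 29, 22), (12, 11, 36, d, 29, 21), (12, 11, 36, d, 29, 22), (24, 15, 29, w, 23, 12), (24, 15, 29, w, 23, 17), (24, 15, 29, w, 23, 4), (24, 15, 29, w, 29, 21), (24, 15, 29, w, 29, 22), (30, 26, 36, c, 29, 21), (30, 26, 36, c, 29, 22), (39, 37, 29, a, 23, 12), (39, 37, 29, a, 23, 17), (39, 37, 29, a, 23, 4), (39, 37, 29, a, 29, 21), (39, 37, 29, a, 29, 22)}.
Filtering on C != D and D <= 29 leaves {(1, 16, 29, x, 23, 12), (1, 16, 29, x, 23, 17), (1, 16, 29, x, 23, 4), (1, 16, 29, x, 29, 21), (1, 16, 29, x, 29, 22), (12, 11, 36, d, 29, 21), (12, 11, 36, d, 29, 22), (24, 15, 29, w, 23, 12), (24, 15, 29, w, 23, 17), (24, 15, 29, w, 23, 4), (24, 15, 29, w, 29, 21), (24, 15, 29, w, 29, 22), (30, 26, 36, c, 29, 21), (30, 26, 36, c, 29, 22), (39, 37, 29, a, 23, 12), (39, 37, 29, a, 23, 17), (39, 37, 29, a, 23, 4), (39, 37, 29, a, 29, 21), (39, 37, 29, a, 29, 22)}.
π[F, D, E]: project onto (F, D, E) (11 duplicate(s) eliminated) → {(11, 29, d), (15, 23, w), (15, 29, w), (16, 23, x), (16, 29, x), (26, 29, c), (37, 23, a), (37, 29, a)}

{(11, 29, d), (15, 23, w), (15, 29, w), (16, 23, x), (16, 29, x), (26, 29, c), (37, 23, a), (37, 29, a)}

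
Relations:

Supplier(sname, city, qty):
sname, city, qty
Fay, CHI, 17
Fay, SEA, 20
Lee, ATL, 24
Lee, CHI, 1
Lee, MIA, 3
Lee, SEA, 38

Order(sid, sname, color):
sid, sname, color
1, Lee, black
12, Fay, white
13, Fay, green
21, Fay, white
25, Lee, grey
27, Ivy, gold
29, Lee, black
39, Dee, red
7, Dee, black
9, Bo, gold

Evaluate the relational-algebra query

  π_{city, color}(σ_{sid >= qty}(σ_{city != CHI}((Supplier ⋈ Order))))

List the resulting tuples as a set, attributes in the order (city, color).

{(ATL, black), (ATL, grey), (MIA, black), (MIA, grey), (SEA, white)}

Supplier ⋈ Order (natural join on sname): {(Fay, CHI, 17, 12, white), (Fay, CHI, 17, 13, green), (Fay, CHI, 17, 21, white), (Fay, SEA, 20, 12, white), (Fay, SEA, 20, 13, green), (Fay, SEA, 20, 21, white), (Lee, ATL, 24, 1, black), (Lee, ATL, 24, 25, grey), (Lee, ATL, 24, 29, black), (Lee, CHI, 1, 1, black), (Lee, CHI, 1, 25, grey), (Lee, CHI, 1, 29, black), (Lee, MIA, 3, 1, black), (Lee, MIA, 3, 25, grey), (Lee, MIA, 3, 29, black), (Lee, SEA, 38, 1, black), (Lee, SEA, 38, 25, grey), (Lee, SEA, 38, 29, black)}
Selection city != CHI: {(Fay, SEA, 20, 12, white), (Fay, SEA, 20, 13, green), (Fay, SEA, 20, 21, white), (Lee, ATL, 24, 1, black), (Lee, ATL, 24, 25, grey), (Lee, ATL, 24, 29, black), (Lee, MIA, 3, 1, black), (Lee, MIA, 3, 25, grey), (Lee, MIA, 3, 29, black), (Lee, SEA, 38, 1, black), (Lee, SEA, 38, 25, grey), (Lee, SEA, 38, 29, black)}
Selection sid >= qty: {(Fay, SEA, 20, 21, white), (Lee, ATL, 24, 25, grey), (Lee, ATL, 24, 29, black), (Lee, MIA, 3, 25, grey), (Lee, MIA, 3, 29, black)}
π_{city, color} gives {(ATL, black), (ATL, grey), (MIA, black), (MIA, grey), (SEA, white)}.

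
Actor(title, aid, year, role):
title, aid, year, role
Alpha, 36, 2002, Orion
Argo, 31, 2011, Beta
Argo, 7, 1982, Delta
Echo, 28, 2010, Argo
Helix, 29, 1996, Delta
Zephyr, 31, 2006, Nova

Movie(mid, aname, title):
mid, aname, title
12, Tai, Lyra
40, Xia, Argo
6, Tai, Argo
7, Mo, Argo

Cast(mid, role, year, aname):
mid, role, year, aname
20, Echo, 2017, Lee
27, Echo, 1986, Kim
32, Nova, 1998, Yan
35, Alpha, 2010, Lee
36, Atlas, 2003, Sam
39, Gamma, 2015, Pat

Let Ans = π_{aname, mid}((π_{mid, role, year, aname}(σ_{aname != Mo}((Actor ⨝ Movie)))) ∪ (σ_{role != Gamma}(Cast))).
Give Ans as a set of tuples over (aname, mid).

{(Kim, 27), (Lee, 20), (Lee, 35), (Sam, 36), (Tai, 6), (Xia, 40), (Yan, 32)}

Joining Actor and Movie on title yields {(Argo, 31, 2011, Beta, 40, Xia), (Argo, 31, 2011, Beta, 6, Tai), (Argo, 31, 2011, Beta, 7, Mo), (Argo, 7, 1982, Delta, 40, Xia), (Argo, 7, 1982, Delta, 6, Tai), (Argo, 7, 1982, Delta, 7, Mo)}.
Filtering on aname != Mo leaves {(Argo, 31, 2011, Beta, 40, Xia), (Argo, 31, 2011, Beta, 6, Tai), (Argo, 7, 1982, Delta, 40, Xia), (Argo, 7, 1982, Delta, 6, Tai)}.
Projecting to mid, role, year, aname: {(40, Beta, 2011, Xia), (40, Delta, 1982, Xia), (6, Beta, 2011, Tai), (6, Delta, 1982, Tai)}
Filtering on role != Gamma leaves {(20, Echo, 2017, Lee), (27, Echo, 1986, Kim), (32, Nova, 1998, Yan), (35, Alpha, 2010, Lee), (36, Atlas, 2003, Sam)}.
Union: {(40, Beta, 2011, Xia), (40, Delta, 1982, Xia), (6, Beta, 2011, Tai), (6, Delta, 1982, Tai)} with {(20, Echo, 2017, Lee), (27, Echo, 1986, Kim), (32, Nova, 1998, Yan), (35, Alpha, 2010, Lee), (36, Atlas, 2003, Sam)} → {(20, Echo, 2017, Lee), (27, Echo, 1986, Kim), (32, Nova, 1998, Yan), (35, Alpha, 2010, Lee), (36, Atlas, 2003, Sam), (40, Beta, 2011, Xia), (40, Delta, 1982, Xia), (6, Beta, 2011, Tai), (6, Delta, 1982, Tai)}
Projecting to aname, mid (2 duplicate(s) eliminated): {(Kim, 27), (Lee, 20), (Lee, 35), (Sam, 36), (Tai, 6), (Xia, 40), (Yan, 32)}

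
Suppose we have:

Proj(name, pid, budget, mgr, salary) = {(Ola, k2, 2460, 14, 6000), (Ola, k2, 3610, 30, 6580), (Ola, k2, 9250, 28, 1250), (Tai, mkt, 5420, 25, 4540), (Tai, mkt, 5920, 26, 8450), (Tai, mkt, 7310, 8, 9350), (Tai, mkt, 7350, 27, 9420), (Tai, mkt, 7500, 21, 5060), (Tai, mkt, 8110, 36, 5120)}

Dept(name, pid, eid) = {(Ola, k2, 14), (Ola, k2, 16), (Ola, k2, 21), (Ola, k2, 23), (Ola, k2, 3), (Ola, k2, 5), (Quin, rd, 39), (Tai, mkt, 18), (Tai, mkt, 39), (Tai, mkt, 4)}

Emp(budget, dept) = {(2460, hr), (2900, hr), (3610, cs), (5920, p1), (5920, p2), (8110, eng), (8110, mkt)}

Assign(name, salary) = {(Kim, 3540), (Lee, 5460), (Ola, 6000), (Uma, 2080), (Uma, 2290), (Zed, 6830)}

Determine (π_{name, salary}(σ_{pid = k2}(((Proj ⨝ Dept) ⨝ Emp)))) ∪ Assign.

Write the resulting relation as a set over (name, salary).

{(Kim, 3540), (Lee, 5460), (Ola, 6000), (Ola, 6580), (Uma, 2080), (Uma, 2290), (Zed, 6830)}

Natural join on name, pid: {(Ola, k2, 2460, 14, 6000, 14), (Ola, k2, 2460, 14, 6000, 16), (Ola, k2, 2460, 14, 6000, 21), (Ola, k2, 2460, 14, 6000, 23), (Ola, k2, 2460, 14, 6000, 3), (Ola, k2, 2460, 14, 6000, 5), (Ola, k2, 3610, 30, 6580, 14), (Ola, k2, 3610, 30, 6580, 16), (Ola, k2, 3610, 30, 6580, 21), (Ola, k2, 3610, 30, 6580, 23), (Ola, k2, 3610, 30, 6580, 3), (Ola, k2, 3610, 30, 6580, 5), (Ola, k2, 9250, 28, 1250, 14), (Ola, k2, 9250, 28, 1250, 16), (Ola, k2, 9250, 28, 1250, 21), (Ola, k2, 9250, 28, 1250, 23), (Ola, k2, 9250, 28, 1250, 3), (Ola, k2, 9250, 28, 1250, 5), (Tai, mkt, 5420, 25, 4540, 18), (Tai, mkt, 5420, 25, 4540, 39), (Tai, mkt, 5420, 25, 4540, 4), (Tai, mkt, 5920, 26, 8450, 18), (Tai, mkt, 5920, 26, 8450, 39), (Tai, mkt, 5920, 26, 8450, 4), (Tai, mkt, 7310, 8, 9350, 18), (Tai, mkt, 7310, 8, 9350, 39), (Tai, mkt, 7310, 8, 9350, 4), (Tai, mkt, 7350, 27, 9420, 18), (Tai, mkt, 7350, 27, 9420, 39), (Tai, mkt, 7350, 27, 9420, 4), (Tai, mkt, 7500, 21, 5060, 18), (Tai, mkt, 7500, 21, 5060, 39), (Tai, mkt, 7500, 21, 5060, 4), (Tai, mkt, 8110, 36, 5120, 18), (Tai, mkt, 8110, 36, 5120, 39), (Tai, mkt, 8110, 36, 5120, 4)}
Natural join on budget: {(Ola, k2, 2460, 14, 6000, 14, hr), (Ola, k2, 2460, 14, 6000, 16, hr), (Ola, k2, 2460, 14, 6000, 21, hr), (Ola, k2, 2460, 14, 6000, 23, hr), (Ola, k2, 2460, 14, 6000, 3, hr), (Ola, k2, 2460, 14, 6000, 5, hr), (Ola, k2, 3610, 30, 6580, 14, cs), (Ola, k2, 3610, 30, 6580, 16, cs), (Ola, k2, 3610, 30, 6580, 21, cs), (Ola, k2, 3610, 30, 6580, 23, cs), (Ola, k2, 3610, 30, 6580, 3, cs), (Ola, k2, 3610, 30, 6580, 5, cs), (Tai, mkt, 5920, 26, 8450, 18, p1), (Tai, mkt, 5920, 26, 8450, 18, p2), (Tai, mkt, 5920, 26, 8450, 39, p1), (Tai, mkt, 5920, 26, 8450, 39, p2), (Tai, mkt, 5920, 26, 8450, 4, p1), (Tai, mkt, 5920, 26, 8450, 4, p2), (Tai, mkt, 8110, 36, 5120, 18, eng), (Tai, mkt, 8110, 36, 5120, 18, mkt), (Tai, mkt, 8110, 36, 5120, 39, eng), (Tai, mkt, 8110, 36, 5120, 39, mkt), (Tai, mkt, 8110, 36, 5120, 4, eng), (Tai, mkt, 8110, 36, 5120, 4, mkt)}
Apply σ_{pid = k2}; surviving tuples: {(Ola, k2, 2460, 14, 6000, 14, hr), (Ola, k2, 2460, 14, 6000, 16, hr), (Ola, k2, 2460, 14, 6000, 21, hr), (Ola, k2, 2460, 14, 6000, 23, hr), (Ola, k2, 2460, 14, 6000, 3, hr), (Ola, k2, 2460, 14, 6000, 5, hr), (Ola, k2, 3610, 30, 6580, 14, cs), (Ola, k2, 3610, 30, 6580, 16, cs), (Ola, k2, 3610, 30, 6580, 21, cs), (Ola, k2, 3610, 30, 6580, 23, cs), (Ola, k2, 3610, 30, 6580, 3, cs), (Ola, k2, 3610, 30, 6580, 5, cs)}
Keep only column(s) name, salary (10 duplicate(s) eliminated): {(Ola, 6000), (Ola, 6580)}
Set union of the two operands is {(Kim, 3540), (Lee, 5460), (Ola, 6000), (Ola, 6580), (Uma, 2080), (Uma, 2290), (Zed, 6830)}.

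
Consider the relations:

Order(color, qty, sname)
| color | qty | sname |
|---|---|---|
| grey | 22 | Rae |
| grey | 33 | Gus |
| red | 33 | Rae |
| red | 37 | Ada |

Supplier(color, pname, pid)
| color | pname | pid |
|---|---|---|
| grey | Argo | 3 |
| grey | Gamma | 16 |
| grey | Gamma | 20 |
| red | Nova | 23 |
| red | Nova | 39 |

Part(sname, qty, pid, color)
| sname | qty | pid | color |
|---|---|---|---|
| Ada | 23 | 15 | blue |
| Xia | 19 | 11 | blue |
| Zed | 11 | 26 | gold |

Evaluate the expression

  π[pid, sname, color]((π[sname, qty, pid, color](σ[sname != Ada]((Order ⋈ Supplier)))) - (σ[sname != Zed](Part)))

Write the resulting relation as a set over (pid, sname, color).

{(16, Gus, grey), (16, Rae, grey), (20, Gus, grey), (20, Rae, grey), (23, Rae, red), (3, Gus, grey), (3, Rae, grey), (39, Rae, red)}

Natural join on color: {(grey, 22, Rae, Argo, 3), (grey, 22, Rae, Gamma, 16), (grey, 22, Rae, Gamma, 20), (grey, 33, Gus, Argo, 3), (grey, 33, Gus, Gamma, 16), (grey, 33, Gus, Gamma, 20), (red, 33, Rae, Nova, 23), (red, 33, Rae, Nova, 39), (red, 37, Ada, Nova, 23), (red, 37, Ada, Nova, 39)}
Filtering on sname != Ada leaves {(grey, 22, Rae, Argo, 3), (grey, 22, Rae, Gamma, 16), (grey, 22, Rae, Gamma, 20), (grey, 33, Gus, Argo, 3), (grey, 33, Gus, Gamma, 16), (grey, 33, Gus, Gamma, 20), (red, 33, Rae, Nova, 23), (red, 33, Rae, Nova, 39)}.
Keep only column(s) sname, qty, pid, color: {(Gus, 33, 16, grey), (Gus, 33, 20, grey), (Gus, 33, 3, grey), (Rae, 22, 16, grey), (Rae, 22, 20, grey), (Rae, 22, 3, grey), (Rae, 33, 23, red), (Rae, 33, 39, red)}
Filtering on sname != Zed leaves {(Ada, 23, 15, blue), (Xia, 19, 11, blue)}.
Set difference of the two operands is {(Gus, 33, 16, grey), (Gus, 33, 20, grey), (Gus, 33, 3, grey), (Rae, 22, 16, grey), (Rae, 22, 20, grey), (Rae, 22, 3, grey), (Rae, 33, 23, red), (Rae, 33, 39, red)}.
Keep only column(s) pid, sname, color: {(16, Gus, grey), (16, Rae, grey), (20, Gus, grey), (20, Rae, grey), (23, Rae, red), (3, Gus, grey), (3, Rae, grey), (39, Rae, red)}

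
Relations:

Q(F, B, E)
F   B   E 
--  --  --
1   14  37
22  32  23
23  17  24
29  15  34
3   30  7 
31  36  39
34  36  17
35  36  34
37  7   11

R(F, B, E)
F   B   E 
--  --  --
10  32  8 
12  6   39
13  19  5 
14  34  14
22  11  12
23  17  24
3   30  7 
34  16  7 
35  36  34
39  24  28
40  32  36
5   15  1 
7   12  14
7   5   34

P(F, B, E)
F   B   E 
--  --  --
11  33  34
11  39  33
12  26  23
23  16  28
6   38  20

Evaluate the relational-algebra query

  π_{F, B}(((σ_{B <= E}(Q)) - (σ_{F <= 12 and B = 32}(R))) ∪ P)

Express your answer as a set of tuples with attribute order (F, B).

Filtering on B <= E leaves {(1, 14, 37), (23, 17, 24), (29, 15, 34), (31, 36, 39), (37, 7, 11)}.
Filtering on F <= 12 and B = 32 leaves {(10, 32, 8)}.
Difference: {(1, 14, 37), (23, 17, 24), (29, 15, 34), (31, 36, 39), (37, 7, 11)} with {(10, 32, 8)} → {(1, 14, 37), (23, 17, 24), (29, 15, 34), (31, 36, 39), (37, 7, 11)}
Union: {(1, 14, 37), (23, 17, 24), (29, 15, 34), (31, 36, 39), (37, 7, 11)} with {(11, 33, 34), (11, 39, 33), (12, 26, 23), (23, 16, 28), (6, 38, 20)} → {(1, 14, 37), (11, 33, 34), (11, 39, 33), (12, 26, 23), (23, 16, 28), (23, 17, 24), (29, 15, 34), (31, 36, 39), (37, 7, 11), (6, 38, 20)}
Keep only column(s) F, B: {(1, 14), (11, 33), (11, 39), (12, 26), (23, 16), (23, 17), (29, 15), (31, 36), (37, 7), (6, 38)}

{(1, 14), (11, 33), (11, 39), (12, 26), (23, 16), (23, 17), (29, 15), (31, 36), (37, 7), (6, 38)}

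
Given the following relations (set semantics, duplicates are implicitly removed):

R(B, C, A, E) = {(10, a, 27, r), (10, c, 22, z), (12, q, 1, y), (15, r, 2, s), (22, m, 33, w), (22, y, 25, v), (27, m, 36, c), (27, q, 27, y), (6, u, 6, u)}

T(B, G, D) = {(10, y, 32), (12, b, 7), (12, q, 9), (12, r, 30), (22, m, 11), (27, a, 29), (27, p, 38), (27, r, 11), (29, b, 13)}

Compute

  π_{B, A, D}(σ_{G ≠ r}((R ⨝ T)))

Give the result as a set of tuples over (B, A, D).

Natural join on B: {(10, a, 27, r, y, 32), (10, c, 22, z, y, 32), (12, q, 1, y, b, 7), (12, q, 1, y, q, 9), (12, q, 1, y, r, 30), (22, m, 33, w, m, 11), (22, y, 25, v, m, 11), (27, m, 36, c, a, 29), (27, m, 36, c, p, 38), (27, m, 36, c, r, 11), (27, q, 27, y, a, 29), (27, q, 27, y, p, 38), (27, q, 27, y, r, 11)}
σ[G ≠ r]: keep tuples satisfying G ≠ r → {(10, a, 27, r, y, 32), (10, c, 22, z, y, 32), (12, q, 1, y, b, 7), (12, q, 1, y, q, 9), (22, m, 33, w, m, 11), (22, y, 25, v, m, 11), (27, m, 36, c, a, 29), (27, m, 36, c, p, 38), (27, q, 27, y, a, 29), (27, q, 27, y, p, 38)}
π_{B, A, D} gives {(10, 22, 32), (10, 27, 32), (12, 1, 7), (12, 1, 9), (22, 25, 11), (22, 33, 11), (27, 27, 29), (27, 27, 38), (27, 36, 29), (27, 36, 38)}.

{(10, 22, 32), (10, 27, 32), (12, 1, 7), (12, 1, 9), (22, 25, 11), (22, 33, 11), (27, 27, 29), (27, 27, 38), (27, 36, 29), (27, 36, 38)}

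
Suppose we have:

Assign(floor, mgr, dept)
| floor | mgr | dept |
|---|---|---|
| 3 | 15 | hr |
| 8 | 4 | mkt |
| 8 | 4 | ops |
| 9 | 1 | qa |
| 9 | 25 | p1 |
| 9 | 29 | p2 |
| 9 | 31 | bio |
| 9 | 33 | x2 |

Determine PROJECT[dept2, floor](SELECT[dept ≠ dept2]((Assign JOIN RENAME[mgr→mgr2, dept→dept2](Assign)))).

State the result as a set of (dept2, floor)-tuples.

ρ[mgr→mgr2, dept→dept2]: schema becomes (floor, mgr2, dept2); tuples unchanged.
Assign ⋈ RENAME[mgr→mgr2, dept→dept2](Assign) (natural join on floor): {(3, 15, hr, 15, hr), (8, 4, mkt, 4, mkt), (8, 4, mkt, 4, ops), (8, 4, ops, 4, mkt), (8, 4, ops, 4, ops), (9, 1, qa, 1, qa), (9, 1, qa, 25, p1), (9, 1, qa, 29, p2), (9, 1, qa, 31, bio), (9, 1, qa, 33, x2), (9, 25, p1, 1, qa), (9, 25, p1, 25, p1), (9, 25, p1, 29, p2), (9, 25, p1, 31, bio), (9, 25, p1, 33, x2), (9, 29, p2, 1, qa), (9, 29, p2, 25, p1), (9, 29, p2, 29, p2), (9, 29, p2, 31, bio), (9, 29, p2, 33, x2), (9, 31, bio, 1, qa), (9, 31, bio, 25, p1), (9, 31, bio, 29, p2), (9, 31, bio, 31, bio), (9, 31, bio, 33, x2), (9, 33, x2, 1, qa), (9, 33, x2, 25, p1), (9, 33, x2, 29, p2), (9, 33, x2, 31, bio), (9, 33, x2, 33, x2)}
Apply σ_{dept ≠ dept2}; surviving tuples: {(8, 4, mkt, 4, ops), (8, 4, ops, 4, mkt), (9, 1, qa, 25, p1), (9, 1, qa, 29, p2), (9, 1, qa, 31, bio), (9, 1, qa, 33, x2), (9, 25, p1, 1, qa), (9, 25, p1, 29, p2), (9, 25, p1, 31, bio), (9, 25, p1, 33, x2), (9, 29, p2, 1, qa), (9, 29, p2, 25, p1), (9, 29, p2, 31, bio), (9, 29, p2, 33, x2), (9, 31, bio, 1, qa), (9, 31, bio, 25, p1), (9, 31, bio, 29, p2), (9, 31, bio, 33, x2), (9, 33, x2, 1, qa), (9, 33, x2, 25, p1), (9, 33, x2, 29, p2), (9, 33, x2, 31, bio)}
Keep only column(s) dept2, floor (15 duplicate(s) eliminated): {(bio, 9), (mkt, 8), (ops, 8), (p1, 9), (p2, 9), (qa, 9), (x2, 9)}

{(bio, 9), (mkt, 8), (ops, 8), (p1, 9), (p2, 9), (qa, 9), (x2, 9)}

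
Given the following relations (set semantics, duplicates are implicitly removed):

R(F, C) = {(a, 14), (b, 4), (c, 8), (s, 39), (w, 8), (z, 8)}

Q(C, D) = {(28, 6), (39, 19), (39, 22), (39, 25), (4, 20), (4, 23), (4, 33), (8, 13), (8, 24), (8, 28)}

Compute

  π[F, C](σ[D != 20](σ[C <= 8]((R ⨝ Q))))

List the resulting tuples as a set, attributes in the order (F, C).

Natural join on C: {(b, 4, 20), (b, 4, 23), (b, 4, 33), (c, 8, 13), (c, 8, 24), (c, 8, 28), (s, 39, 19), (s, 39, 22), (s, 39, 25), (w, 8, 13), (w, 8, 24), (w, 8, 28), (z, 8, 13), (z, 8, 24), (z, 8, 28)}
Apply σ_{C <= 8}; surviving tuples: {(b, 4, 20), (b, 4, 23), (b, 4, 33), (c, 8, 13), (c, 8, 24), (c, 8, 28), (w, 8, 13), (w, 8, 24), (w, 8, 28), (z, 8, 13), (z, 8, 24), (z, 8, 28)}
Apply σ_{D != 20}; surviving tuples: {(b, 4, 23), (b, 4, 33), (c, 8, 13), (c, 8, 24), (c, 8, 28), (w, 8, 13), (w, 8, 24), (w, 8, 28), (z, 8, 13), (z, 8, 24), (z, 8, 28)}
π[F, C]: project onto (F, C) (7 duplicate(s) eliminated) → {(b, 4), (c, 8), (w, 8), (z, 8)}

{(b, 4), (c, 8), (w, 8), (z, 8)}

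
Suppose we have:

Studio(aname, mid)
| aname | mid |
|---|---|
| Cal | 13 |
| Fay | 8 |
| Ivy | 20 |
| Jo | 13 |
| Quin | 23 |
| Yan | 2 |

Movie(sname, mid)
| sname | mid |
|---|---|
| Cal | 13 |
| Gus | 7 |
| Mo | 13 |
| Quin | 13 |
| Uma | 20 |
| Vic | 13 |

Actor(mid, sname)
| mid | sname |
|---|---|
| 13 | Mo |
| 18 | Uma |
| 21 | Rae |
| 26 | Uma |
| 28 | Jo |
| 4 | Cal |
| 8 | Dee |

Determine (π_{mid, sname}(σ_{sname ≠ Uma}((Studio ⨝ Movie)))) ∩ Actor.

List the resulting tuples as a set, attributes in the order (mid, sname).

Natural join on mid: {(Cal, 13, Cal), (Cal, 13, Mo), (Cal, 13, Quin), (Cal, 13, Vic), (Ivy, 20, Uma), (Jo, 13, Cal), (Jo, 13, Mo), (Jo, 13, Quin), (Jo, 13, Vic)}
Selection sname ≠ Uma: {(Cal, 13, Cal), (Cal, 13, Mo), (Cal, 13, Quin), (Cal, 13, Vic), (Jo, 13, Cal), (Jo, 13, Mo), (Jo, 13, Quin), (Jo, 13, Vic)}
Projecting to mid, sname (4 duplicate(s) eliminated): {(13, Cal), (13, Mo), (13, Quin), (13, Vic)}
Intersection: {(13, Cal), (13, Mo), (13, Quin), (13, Vic)} with {(13, Mo), (18, Uma), (21, Rae), (26, Uma), (28, Jo), (4, Cal), (8, Dee)} → {(13, Mo)}

{(13, Mo)}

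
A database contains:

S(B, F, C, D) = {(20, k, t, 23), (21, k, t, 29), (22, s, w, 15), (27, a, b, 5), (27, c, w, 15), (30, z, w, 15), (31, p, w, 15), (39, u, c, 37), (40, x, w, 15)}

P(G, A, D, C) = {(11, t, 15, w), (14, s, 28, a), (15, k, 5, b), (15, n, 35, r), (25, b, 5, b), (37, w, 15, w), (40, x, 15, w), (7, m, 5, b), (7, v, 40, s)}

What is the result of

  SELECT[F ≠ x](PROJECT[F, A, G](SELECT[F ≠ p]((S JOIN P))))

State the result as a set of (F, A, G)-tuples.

{(a, b, 25), (a, k, 15), (a, m, 7), (c, t, 11), (c, w, 37), (c, x, 40), (s, t, 11), (s, w, 37), (s, x, 40), (z, t, 11), (z, w, 37), (z, x, 40)}

Natural join on C, D: {(22, s, w, 15, 11, t), (22, s, w, 15, 37, w), (22, s, w, 15, 40, x), (27, a, b, 5, 15, k), (27, a, b, 5, 25, b), (27, a, b, 5, 7, m), (27, c, w, 15, 11, t), (27, c, w, 15, 37, w), (27, c, w, 15, 40, x), (30, z, w, 15, 11, t), (30, z, w, 15, 37, w), (30, z, w, 15, 40, x), (31, p, w, 15, 11, t), (31, p, w, 15, 37, w), (31, p, w, 15, 40, x), (40, x, w, 15, 11, t), (40, x, w, 15, 37, w), (40, x, w, 15, 40, x)}
Selection F ≠ p: {(22, s, w, 15, 11, t), (22, s, w, 15, 37, w), (22, s, w, 15, 40, x), (27, a, b, 5, 15, k), (27, a, b, 5, 25, b), (27, a, b, 5, 7, m), (27, c, w, 15, 11, t), (27, c, w, 15, 37, w), (27, c, w, 15, 40, x), (30, z, w, 15, 11, t), (30, z, w, 15, 37, w), (30, z, w, 15, 40, x), (40, x, w, 15, 11, t), (40, x, w, 15, 37, w), (40, x, w, 15, 40, x)}
π_{F, A, G} gives {(a, b, 25), (a, k, 15), (a, m, 7), (c, t, 11), (c, w, 37), (c, x, 40), (s, t, 11), (s, w, 37), (s, x, 40), (x, t, 11), (x, w, 37), (x, x, 40), (z, t, 11), (z, w, 37), (z, x, 40)}.
Selection F ≠ x: {(a, b, 25), (a, k, 15), (a, m, 7), (c, t, 11), (c, w, 37), (c, x, 40), (s, t, 11), (s, w, 37), (s, x, 40), (z, t, 11), (z, w, 37), (z, x, 40)}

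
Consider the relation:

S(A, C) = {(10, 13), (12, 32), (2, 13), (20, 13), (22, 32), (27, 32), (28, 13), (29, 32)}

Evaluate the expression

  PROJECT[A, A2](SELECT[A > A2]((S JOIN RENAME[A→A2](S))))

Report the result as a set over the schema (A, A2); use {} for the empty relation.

{(10, 2), (20, 10), (20, 2), (22, 12), (27, 12), (27, 22), (28, 10), (28, 2), (28, 20), (29, 12), (29, 22), (29, 27)}

ρ[A→A2]: schema becomes (A2, C); tuples unchanged.
Joining S and RENAME[A→A2](S) on C yields {(10, 13, 10), (10, 13, 2), (10, 13, 20), (10, 13, 28), (12, 32, 12), (12, 32, 22), (12, 32, 27), (12, 32, 29), (2, 13, 10), (2, 13, 2), (2, 13, 20), (2, 13, 28), (20, 13, 10), (20, 13, 2), (20, 13, 20), (20, 13, 28), (22, 32, 12), (22, 32, 22), (22, 32, 27), (22, 32, 29), (27, 32, 12), (27, 32, 22), (27, 32, 27), (27, 32, 29), (28, 13, 10), (28, 13, 2), (28, 13, 20), (28, 13, 28), (29, 32, 12), (29, 32, 22), (29, 32, 27), (29, 32, 29)}.
Apply σ_{A > A2}; surviving tuples: {(10, 13, 2), (20, 13, 10), (20, 13, 2), (22, 32, 12), (27, 32, 12), (27, 32, 22), (28, 13, 10), (28, 13, 2), (28, 13, 20), (29, 32, 12), (29, 32, 22), (29, 32, 27)}
Keep only column(s) A, A2: {(10, 2), (20, 10), (20, 2), (22, 12), (27, 12), (27, 22), (28, 10), (28, 2), (28, 20), (29, 12), (29, 22), (29, 27)}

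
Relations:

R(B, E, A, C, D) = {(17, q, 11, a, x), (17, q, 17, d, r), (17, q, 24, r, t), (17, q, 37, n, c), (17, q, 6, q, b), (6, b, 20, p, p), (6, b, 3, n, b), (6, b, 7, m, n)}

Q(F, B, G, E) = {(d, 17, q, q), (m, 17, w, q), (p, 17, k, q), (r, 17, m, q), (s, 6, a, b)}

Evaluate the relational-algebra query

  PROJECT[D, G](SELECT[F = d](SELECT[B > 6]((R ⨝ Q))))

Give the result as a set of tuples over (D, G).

{(b, q), (c, q), (r, q), (t, q), (x, q)}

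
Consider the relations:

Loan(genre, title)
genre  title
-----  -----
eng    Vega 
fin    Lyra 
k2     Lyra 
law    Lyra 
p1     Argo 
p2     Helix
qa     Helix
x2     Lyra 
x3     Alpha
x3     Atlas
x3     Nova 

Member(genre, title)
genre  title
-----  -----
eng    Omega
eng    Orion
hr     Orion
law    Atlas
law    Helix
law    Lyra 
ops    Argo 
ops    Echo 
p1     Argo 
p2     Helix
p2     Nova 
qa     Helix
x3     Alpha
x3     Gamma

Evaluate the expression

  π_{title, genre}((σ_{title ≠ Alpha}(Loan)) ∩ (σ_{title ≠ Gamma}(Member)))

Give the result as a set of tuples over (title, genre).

Filtering on title ≠ Alpha leaves {(eng, Vega), (fin, Lyra), (k2, Lyra), (law, Lyra), (p1, Argo), (p2, Helix), (qa, Helix), (x2, Lyra), (x3, Atlas), (x3, Nova)}.
Filtering on title ≠ Gamma leaves {(eng, Omega), (eng, Orion), (hr, Orion), (law, Atlas), (law, Helix), (law, Lyra), (ops, Argo), (ops, Echo), (p1, Argo), (p2, Helix), (p2, Nova), (qa, Helix), (x3, Alpha)}.
Taking the intersection: {(law, Lyra), (p1, Argo), (p2, Helix), (qa, Helix)}
Keep only column(s) title, genre: {(Argo, p1), (Helix, p2), (Helix, qa), (Lyra, law)}

{(Argo, p1), (Helix, p2), (Helix, qa), (Lyra, law)}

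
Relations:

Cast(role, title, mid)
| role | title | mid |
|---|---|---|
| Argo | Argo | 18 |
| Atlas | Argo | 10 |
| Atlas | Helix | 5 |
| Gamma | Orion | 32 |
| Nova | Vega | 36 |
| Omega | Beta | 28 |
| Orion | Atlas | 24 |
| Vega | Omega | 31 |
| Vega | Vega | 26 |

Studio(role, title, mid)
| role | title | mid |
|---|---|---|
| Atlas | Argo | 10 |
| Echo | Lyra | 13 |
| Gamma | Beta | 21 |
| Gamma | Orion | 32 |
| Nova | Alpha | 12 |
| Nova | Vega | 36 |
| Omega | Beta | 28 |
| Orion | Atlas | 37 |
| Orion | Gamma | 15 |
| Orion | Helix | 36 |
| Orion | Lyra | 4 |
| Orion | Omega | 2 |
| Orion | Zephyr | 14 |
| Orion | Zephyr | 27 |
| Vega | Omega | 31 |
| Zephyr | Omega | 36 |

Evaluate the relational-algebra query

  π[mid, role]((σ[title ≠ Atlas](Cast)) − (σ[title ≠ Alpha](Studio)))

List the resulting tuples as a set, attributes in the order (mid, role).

Selection title ≠ Atlas: {(Argo, Argo, 18), (Atlas, Argo, 10), (Atlas, Helix, 5), (Gamma, Orion, 32), (Nova, Vega, 36), (Omega, Beta, 28), (Vega, Omega, 31), (Vega, Vega, 26)}
Selection title ≠ Alpha: {(Atlas, Argo, 10), (Echo, Lyra, 13), (Gamma, Beta, 21), (Gamma, Orion, 32), (Nova, Vega, 36), (Omega, Beta, 28), (Orion, Atlas, 37), (Orion, Gamma, 15), (Orion, Helix, 36), (Orion, Lyra, 4), (Orion, Omega, 2), (Orion, Zephyr, 14), (Orion, Zephyr, 27), (Vega, Omega, 31), (Zephyr, Omega, 36)}
Set difference of the two operands is {(Argo, Argo, 18), (Atlas, Helix, 5), (Vega, Vega, 26)}.
Keep only column(s) mid, role: {(18, Argo), (26, Vega), (5, Atlas)}

{(18, Argo), (26, Vega), (5, Atlas)}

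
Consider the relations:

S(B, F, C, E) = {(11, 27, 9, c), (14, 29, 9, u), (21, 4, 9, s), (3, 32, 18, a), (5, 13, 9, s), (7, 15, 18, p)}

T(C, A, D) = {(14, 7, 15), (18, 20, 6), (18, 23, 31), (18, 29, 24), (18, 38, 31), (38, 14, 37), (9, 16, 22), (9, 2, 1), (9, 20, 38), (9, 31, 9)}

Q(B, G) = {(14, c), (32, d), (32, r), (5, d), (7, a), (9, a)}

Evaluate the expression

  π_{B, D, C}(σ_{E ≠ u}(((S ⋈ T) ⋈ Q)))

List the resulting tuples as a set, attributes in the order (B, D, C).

{(5, 1, 9), (5, 22, 9), (5, 38, 9), (5, 9, 9), (7, 24, 18), (7, 31, 18), (7, 6, 18)}

S ⋈ T (natural join on C): {(11, 27, 9, c, 16, 22), (11, 27, 9, c, 2, 1), (11, 27, 9, c, 20, 38), (11, 27, 9, c, 31, 9), (14, 29, 9, u, 16, 22), (14, 29, 9, u, 2, 1), (14, 29, 9, u, 20, 38), (14, 29, 9, u, 31, 9), (21, 4, 9, s, 16, 22), (21, 4, 9, s, 2, 1), (21, 4, 9, s, 20, 38), (21, 4, 9, s, 31, 9), (3, 32, 18, a, 20, 6), (3, 32, 18, a, 23, 31), (3, 32, 18, a, 29, 24), (3, 32, 18, a, 38, 31), (5, 13, 9, s, 16, 22), (5, 13, 9, s, 2, 1), (5, 13, 9, s, 20, 38), (5, 13, 9, s, 31, 9), (7, 15, 18, p, 20, 6), (7, 15, 18, p, 23, 31), (7, 15, 18, p, 29, 24), (7, 15, 18, p, 38, 31)}
(S ⋈ T) ⋈ Q (natural join on B): {(14, 29, 9, u, 16, 22, c), (14, 29, 9, u, 2, 1, c), (14, 29, 9, u, 20, 38, c), (14, 29, 9, u, 31, 9, c), (5, 13, 9, s, 16, 22, d), (5, 13, 9, s, 2, 1, d), (5, 13, 9, s, 20, 38, d), (5, 13, 9, s, 31, 9, d), (7, 15, 18, p, 20, 6, a), (7, 15, 18, p, 23, 31, a), (7, 15, 18, p, 29, 24, a), (7, 15, 18, p, 38, 31, a)}
σ[E ≠ u]: keep tuples satisfying E ≠ u → {(5, 13, 9, s, 16, 22, d), (5, 13, 9, s, 2, 1, d), (5, 13, 9, s, 20, 38, d), (5, 13, 9, s, 31, 9, d), (7, 15, 18, p, 20, 6, a), (7, 15, 18, p, 23, 31, a), (7, 15, 18, p, 29, 24, a), (7, 15, 18, p, 38, 31, a)}
π_{B, D, C} gives {(5, 1, 9), (5, 22, 9), (5, 38, 9), (5, 9, 9), (7, 24, 18), (7, 31, 18), (7, 6, 18)} (1 duplicate(s) eliminated).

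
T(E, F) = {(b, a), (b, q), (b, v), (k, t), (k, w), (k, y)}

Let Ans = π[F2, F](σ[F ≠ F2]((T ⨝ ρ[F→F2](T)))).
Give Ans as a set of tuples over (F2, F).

ρ[F→F2]: schema becomes (E, F2); tuples unchanged.
T ⋈ ρ[F→F2](T) (natural join on E): {(b, a, a), (b, a, q), (b, a, v), (b, q, a), (b, q, q), (b, q, v), (b, v, a), (b, v, q), (b, v, v), (k, t, t), (k, t, w), (k, t, y), (k, w, t), (k, w, w), (k, w, y), (k, y, t), (k, y, w), (k, y, y)}
Selection F ≠ F2: {(b, a, q), (b, a, v), (b, q, a), (b, q, v), (b, v, a), (b, v, q), (k, t, w), (k, t, y), (k, w, t), (k, w, y), (k, y, t), (k, y, w)}
Projecting to F2, F: {(a, q), (a, v), (q, a), (q, v), (t, w), (t, y), (v, a), (v, q), (w, t), (w, y), (y, t), (y, w)}

{(a, q), (a, v), (q, a), (q, v), (t, w), (t, y), (v, a), (v, q), (w, t), (w, y), (y, t), (y, w)}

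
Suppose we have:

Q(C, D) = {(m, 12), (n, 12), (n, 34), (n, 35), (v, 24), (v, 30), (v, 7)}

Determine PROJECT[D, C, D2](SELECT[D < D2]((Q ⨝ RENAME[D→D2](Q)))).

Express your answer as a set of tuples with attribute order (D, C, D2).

{(12, n, 34), (12, n, 35), (24, v, 30), (34, n, 35), (7, v, 24), (7, v, 30)}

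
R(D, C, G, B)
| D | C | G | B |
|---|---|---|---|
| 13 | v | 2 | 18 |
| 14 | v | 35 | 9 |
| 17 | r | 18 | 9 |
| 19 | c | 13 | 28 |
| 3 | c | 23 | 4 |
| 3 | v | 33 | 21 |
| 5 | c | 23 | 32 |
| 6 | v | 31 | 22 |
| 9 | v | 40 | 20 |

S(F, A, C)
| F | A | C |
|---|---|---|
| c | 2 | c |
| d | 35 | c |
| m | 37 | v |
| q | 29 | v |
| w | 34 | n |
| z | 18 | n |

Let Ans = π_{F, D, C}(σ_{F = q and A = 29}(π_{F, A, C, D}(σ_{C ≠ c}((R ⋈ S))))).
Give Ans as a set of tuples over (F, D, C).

R ⋈ S (natural join on C): {(13, v, 2, 18, m, 37), (13, v, 2, 18, q, 29), (14, v, 35, 9, m, 37), (14, v, 35, 9, q, 29), (19, c, 13, 28, c, 2), (19, c, 13, 28, d, 35), (3, c, 23, 4, c, 2), (3, c, 23, 4, d, 35), (3, v, 33, 21, m, 37), (3, v, 33, 21, q, 29), (5, c, 23, 32, c, 2), (5, c, 23, 32, d, 35), (6, v, 31, 22, m, 37), (6, v, 31, 22, q, 29), (9, v, 40, 20, m, 37), (9, v, 40, 20, q, 29)}
σ[C ≠ c]: keep tuples satisfying C ≠ c → {(13, v, 2, 18, m, 37), (13, v, 2, 18, q, 29), (14, v, 35, 9, m, 37), (14, v, 35, 9, q, 29), (3, v, 33, 21, m, 37), (3, v, 33, 21, q, 29), (6, v, 31, 22, m, 37), (6, v, 31, 22, q, 29), (9, v, 40, 20, m, 37), (9, v, 40, 20, q, 29)}
Projecting to F, A, C, D: {(m, 37, v, 13), (m, 37, v, 14), (m, 37, v, 3), (m, 37, v, 6), (m, 37, v, 9), (q, 29, v, 13), (q, 29, v, 14), (q, 29, v, 3), (q, 29, v, 6), (q, 29, v, 9)}
σ[F = q and A = 29]: keep tuples satisfying F = q and A = 29 → {(q, 29, v, 13), (q, 29, v, 14), (q, 29, v, 3), (q, 29, v, 6), (q, 29, v, 9)}
Projecting to F, D, C: {(q, 13, v), (q, 14, v), (q, 3, v), (q, 6, v), (q, 9, v)}

{(q, 13, v), (q, 14, v), (q, 3, v), (q, 6, v), (q, 9, v)}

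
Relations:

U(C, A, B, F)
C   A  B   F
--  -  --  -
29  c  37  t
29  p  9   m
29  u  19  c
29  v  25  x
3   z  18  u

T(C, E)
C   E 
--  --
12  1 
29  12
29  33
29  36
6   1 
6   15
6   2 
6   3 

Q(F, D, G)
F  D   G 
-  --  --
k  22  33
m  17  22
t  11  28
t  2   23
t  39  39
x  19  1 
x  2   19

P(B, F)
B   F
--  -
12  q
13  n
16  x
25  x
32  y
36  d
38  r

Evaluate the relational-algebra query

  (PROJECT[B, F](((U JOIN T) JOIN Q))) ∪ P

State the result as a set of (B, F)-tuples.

{(12, q), (13, n), (16, x), (25, x), (32, y), (36, d), (37, t), (38, r), (9, m)}

U ⋈ T (natural join on C): {(29, c, 37, t, 12), (29, c, 37, t, 33), (29, c, 37, t, 36), (29, p, 9, m, 12), (29, p, 9, m, 33), (29, p, 9, m, 36), (29, u, 19, c, 12), (29, u, 19, c, 33), (29, u, 19, c, 36), (29, v, 25, x, 12), (29, v, 25, x, 33), (29, v, 25, x, 36)}
(U JOIN T) ⋈ Q (natural join on F): {(29, c, 37, t, 12, 11, 28), (29, c, 37, t, 12, 2, 23), (29, c, 37, t, 12, 39, 39), (29, c, 37, t, 33, 11, 28), (29, c, 37, t, 33, 2, 23), (29, c, 37, t, 33, 39, 39), (29, c, 37, t, 36, 11, 28), (29, c, 37, t, 36, 2, 23), (29, c, 37, t, 36, 39, 39), (29, p, 9, m, 12, 17, 22), (29, p, 9, m, 33, 17, 22), (29, p, 9, m, 36, 17, 22), (29, v, 25, x, 12, 19, 1), (29, v, 25, x, 12, 2, 19), (29, v, 25, x, 33, 19, 1), (29, v, 25, x, 33, 2, 19), (29, v, 25, x, 36, 19, 1), (29, v, 25, x, 36, 2, 19)}
Keep only column(s) B, F (15 duplicate(s) eliminated): {(25, x), (37, t), (9, m)}
Union: {(25, x), (37, t), (9, m)} with {(12, q), (13, n), (16, x), (25, x), (32, y), (36, d), (38, r)} → {(12, q), (13, n), (16, x), (25, x), (32, y), (36, d), (37, t), (38, r), (9, m)}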